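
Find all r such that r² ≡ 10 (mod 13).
The square roots of 10 mod 13 are 7 and 6. Verify: 7² = 49 ≡ 10 (mod 13)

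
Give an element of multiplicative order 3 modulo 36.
13 has order 3 mod 36 since 13^{3} ≡ 1 mod 36 and no smaller power works.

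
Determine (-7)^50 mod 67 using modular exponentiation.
By repeated squaring (mod 67): (-7)^{1}≡60, (-7)^{2}≡49, (-7)^{4}≡56, (-7)^{8}≡54, (-7)^{16}≡35, (-7)^{32}≡19. Then (-7)^{50} = (-7)^{32+16+2} ≡ 19 × 35 × 49 ≡ 23 (mod 67)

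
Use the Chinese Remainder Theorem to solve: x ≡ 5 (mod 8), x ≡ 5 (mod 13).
M = 8 × 13 = 104. M₁ = 13, y₁ ≡ 5 (mod 8). M₂ = 8, y₂ ≡ 5 (mod 13). x = 5×13×5 + 5×8×5 ≡ 5 (mod 104)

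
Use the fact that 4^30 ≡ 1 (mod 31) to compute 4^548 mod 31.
By Fermat: 4^{30} ≡ 1 (mod 31). 548 ≡ 8 (mod 30). So 4^{548} ≡ 4^{8} ≡ 2 (mod 31)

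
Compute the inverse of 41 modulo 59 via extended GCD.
Extended GCD: 41(-23) + 59(16) = 1. So 41^(-1) ≡ -23 ≡ 36 (mod 59). Verify: 41 × 36 = 1476 ≡ 1 (mod 59)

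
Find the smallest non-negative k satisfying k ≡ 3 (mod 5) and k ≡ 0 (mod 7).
M = 5 × 7 = 35. M₁ = 7, y₁ ≡ 3 (mod 5). M₂ = 5, y₂ ≡ 3 (mod 7). k = 3×7×3 + 0×5×3 ≡ 28 (mod 35)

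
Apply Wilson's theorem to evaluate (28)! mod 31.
(30)! = (28)! × (29) × (30) ≡ -1 mod 31. So (28)! ≡ -1 × [(30)(29)]^(-1) ≡ 15 mod 31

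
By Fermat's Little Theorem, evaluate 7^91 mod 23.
By Fermat: 7^{22} ≡ 1 mod 23. 91 = 4×22 + 3. So 7^{91} ≡ 7^{3} ≡ 21 mod 23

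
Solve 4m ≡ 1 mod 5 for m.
Since 5 is prime, by Fermat 4^(-1) ≡ 4^{3} ≡ 4 mod 5. Verify: 4 × 4 = 16 ≡ 1 mod 5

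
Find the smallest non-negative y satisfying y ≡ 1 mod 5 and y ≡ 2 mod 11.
M = 5 × 11 = 55. M₁ = 11, y₁ ≡ 1 mod 5. M₂ = 5, y₂ ≡ 9 mod 11. y = 1×11×1 + 2×5×9 ≡ 46 mod 55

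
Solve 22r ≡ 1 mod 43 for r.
Since 43 is prime, by Fermat 22^(-1) ≡ 22^{41} ≡ 2 mod 43. Verify: 22 × 2 = 44 ≡ 1 mod 43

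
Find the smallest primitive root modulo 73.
g = 5. For each prime q|72: 5^{36}≡72, 5^{24}≡8, none ≡ 1, so ord_73(5) = 72 and 5 is a primitive root.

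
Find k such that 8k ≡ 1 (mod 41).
Since 41 is prime, by Fermat 8^(-1) ≡ 8^{39} ≡ 36 (mod 41). Verify: 8 × 36 = 288 ≡ 1 (mod 41)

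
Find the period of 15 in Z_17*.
Powers of 15 mod 17: 15^1≡15, 15^2≡4, 15^3≡9, 15^4≡16, 15^5≡2, 15^6≡13, 15^7≡8, 15^8≡1. ord_17(15) = 8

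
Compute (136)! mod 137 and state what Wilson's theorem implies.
(136)! mod 137 = 136. Since this equals -1 (mod 137), Wilson confirms 137 is prime.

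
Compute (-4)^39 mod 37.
Using Fermat: (-4)^{36} ≡ 1 mod 37. 39 ≡ 3 mod 36. So (-4)^{39} ≡ (-4)^{3} ≡ 10 mod 37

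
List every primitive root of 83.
There are φ(82) = 40 primitive roots mod 83: {2, 5, 6, 8, 13, 14, 15, 18, 19, 20, 22, 24, 32, 34, 35, 39, 42, 43, 45, 46, 47, 50, 52, 53, 54, 55, 56, 57, 58, 60, 62, 66, 67, 71, 72, 73, 74, 76, 79, 80}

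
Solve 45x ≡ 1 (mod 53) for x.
Since 53 is prime, by Fermat 45^(-1) ≡ 45^{51} ≡ 33 (mod 53). Verify: 45 × 33 = 1485 ≡ 1 (mod 53)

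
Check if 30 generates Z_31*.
30^{2} ≡ 1 mod 31 and 2 < 30, so ord_31(30) = 2 ≠ 30 and 30 is not a primitive root.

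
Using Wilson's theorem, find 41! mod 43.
(42)! = (41)! × (42) ≡ -1 mod 43. So (41)! ≡ -1 × (42)^(-1) ≡ (-1)×(-1) = 1 mod 43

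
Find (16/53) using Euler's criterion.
(16/53) = 16^{26} mod 53 = 1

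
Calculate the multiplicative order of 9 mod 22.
Powers of 9 mod 22: 9^1≡9, 9^2≡15, 9^3≡3, 9^4≡5, 9^5≡1. ord_22(9) = 5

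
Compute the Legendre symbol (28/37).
(28/37) = 28^{18} mod 37 = 1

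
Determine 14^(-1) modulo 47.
Since 47 is prime, by Fermat 14^(-1) ≡ 14^{45} ≡ 37 mod 47. Verify: 14 × 37 = 518 ≡ 1 mod 47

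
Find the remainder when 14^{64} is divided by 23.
By Fermat: 14^{22} ≡ 1 mod 23. 64 = 2×22 + 20. So 14^{64} ≡ 14^{20} ≡ 2 mod 23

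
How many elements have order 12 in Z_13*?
A prime p has φ(p-1) primitive roots; here φ(12) = 4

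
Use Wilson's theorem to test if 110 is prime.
(109)! mod 110 = 0. Since 0 ≢ -1 mod 110, 110 is not prime.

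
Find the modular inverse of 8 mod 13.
Since 13 is prime, by Fermat 8^(-1) ≡ 8^{11} ≡ 5 (mod 13). Verify: 8 × 5 = 40 ≡ 1 (mod 13)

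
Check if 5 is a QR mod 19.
By Euler's criterion: 5^{9} ≡ 1 (mod 19). Since this equals 1, 5 is a QR.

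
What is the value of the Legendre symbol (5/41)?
(5/41) = 5^{20} mod 41 = 1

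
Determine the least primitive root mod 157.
g = 5. Powers: [5, 25, 125, 154, 142, 82, 96, 9, 45, 68, ...] generates all 156 non-zero residues.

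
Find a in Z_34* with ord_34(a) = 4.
13 has order 4 mod 34 since 13^{4} ≡ 1 mod 34 and no smaller power works.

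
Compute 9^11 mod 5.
Using Fermat: 9^{4} ≡ 1 (mod 5). 11 ≡ 3 (mod 4). So 9^{11} ≡ 9^{3} ≡ 4 (mod 5)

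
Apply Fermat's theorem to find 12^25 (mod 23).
By Fermat: 12^{22} ≡ 1 (mod 23). So 12^{25} = 12^{22} · 12^{3} ≡ 12^{3} ≡ 3 (mod 23)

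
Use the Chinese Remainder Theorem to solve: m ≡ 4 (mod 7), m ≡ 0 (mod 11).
M = 7 × 11 = 77. M₁ = 11, y₁ ≡ 2 (mod 7). M₂ = 7, y₂ ≡ 8 (mod 11). m = 4×11×2 + 0×7×8 ≡ 11 (mod 77)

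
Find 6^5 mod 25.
By repeated squaring mod 25: 6^{1}≡6, 6^{2}≡11, 6^{4}≡21. Then 6^{5} = 6^{4+1} ≡ 21 × 6 ≡ 1 mod 25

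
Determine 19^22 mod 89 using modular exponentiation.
By repeated squaring (mod 89): 19^{1}≡19, 19^{2}≡5, 19^{4}≡25, 19^{8}≡2, 19^{16}≡4. Then 19^{22} = 19^{16+4+2} ≡ 4 × 25 × 5 ≡ 55 (mod 89)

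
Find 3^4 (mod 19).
3^{4} = 81 ≡ 5 (mod 19)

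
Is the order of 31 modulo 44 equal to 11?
Powers of 31 mod 44: 31^1≡31, 31^2≡37, 31^3≡3, 31^4≡5, 31^5≡23, 31^6≡9, 31^7≡15, 31^8≡25, 31^9≡27, 31^10≡1. Already 31^10≡1, so the order is 10 < 11. No, the actual order is 10.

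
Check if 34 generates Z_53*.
ord_53(34) divides 52. For each prime q|52: 34^{26}≡52, 34^{4}≡47, none ≡ 1. So 34 has order 52 and is a primitive root mod 53.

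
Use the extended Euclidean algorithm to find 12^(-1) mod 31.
Extended GCD: 12(13) + 31(-5) = 1. So 12^(-1) ≡ 13 (mod 31). Verify: 12 × 13 = 156 ≡ 1 (mod 31)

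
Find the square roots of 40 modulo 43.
The square roots of 40 mod 43 are 13 and 30. Verify: 13² = 169 ≡ 40 mod 43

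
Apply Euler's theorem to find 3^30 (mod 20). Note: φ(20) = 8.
By Euler: 3^{8} ≡ 1 (mod 20) since gcd(3, 20) = 1. 30 = 3×8 + 6. So 3^{30} ≡ 3^{6} ≡ 9 (mod 20)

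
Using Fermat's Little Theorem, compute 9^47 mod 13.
By Fermat: 9^{12} ≡ 1 mod 13. 47 = 3×12 + 11. So 9^{47} ≡ 9^{11} ≡ 3 mod 13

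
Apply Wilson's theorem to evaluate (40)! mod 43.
(42)! = (40)! × (41) × (42) ≡ -1 mod 43. So (40)! ≡ -1 × [(42)(41)]^(-1) ≡ 21 mod 43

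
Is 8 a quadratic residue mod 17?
By Euler's criterion: 8^{8} ≡ 1 (mod 17). Since this equals 1, 8 is a QR.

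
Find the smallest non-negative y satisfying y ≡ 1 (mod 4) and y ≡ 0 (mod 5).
M = 4 × 5 = 20. M₁ = 5, y₁ ≡ 1 (mod 4). M₂ = 4, y₂ ≡ 4 (mod 5). y = 1×5×1 + 0×4×4 ≡ 5 (mod 20)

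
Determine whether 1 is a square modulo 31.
By Euler's criterion: 1^{15} ≡ 1 mod 31. Since this equals 1, 1 is a QR.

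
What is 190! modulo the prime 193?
(192)! = (190)! × (191) × (192) ≡ -1 (mod 193). So (190)! ≡ -1 × [(192)(191)]^(-1) ≡ 96 (mod 193)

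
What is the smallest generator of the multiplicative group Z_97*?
g = 5. For each prime q|96: 5^{48}≡96, 5^{32}≡35, none ≡ 1, so ord_97(5) = 96 and 5 is a primitive root.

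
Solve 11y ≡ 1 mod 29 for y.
Since 29 is prime, by Fermat 11^(-1) ≡ 11^{27} ≡ 8 mod 29. Verify: 11 × 8 = 88 ≡ 1 mod 29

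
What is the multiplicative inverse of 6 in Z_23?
Since 23 is prime, by Fermat 6^(-1) ≡ 6^{21} ≡ 4 (mod 23). Verify: 6 × 4 = 24 ≡ 1 (mod 23)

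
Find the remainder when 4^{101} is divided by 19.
By Fermat: 4^{18} ≡ 1 (mod 19). 101 = 5×18 + 11. So 4^{101} ≡ 4^{11} ≡ 16 (mod 19)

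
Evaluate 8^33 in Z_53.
By repeated squaring (mod 53): 8^{1}≡8, 8^{2}≡11, 8^{4}≡15, 8^{8}≡13, 8^{16}≡10, 8^{32}≡47. Then 8^{33} = 8^{32+1} ≡ 47 × 8 ≡ 5 (mod 53)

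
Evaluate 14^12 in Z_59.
By repeated squaring (mod 59): 14^{1}≡14, 14^{2}≡19, 14^{4}≡7, 14^{8}≡49. Then 14^{12} = 14^{8+4} ≡ 49 × 7 ≡ 48 (mod 59)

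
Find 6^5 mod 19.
By repeated squaring mod 19: 6^{1}≡6, 6^{2}≡17, 6^{4}≡4. Then 6^{5} = 6^{4+1} ≡ 4 × 6 ≡ 5 mod 19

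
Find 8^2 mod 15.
8^{2} = 64 ≡ 4 mod 15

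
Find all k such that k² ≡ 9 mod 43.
The square roots of 9 mod 43 are 40 and 3. Verify: 40² = 1600 ≡ 9 mod 43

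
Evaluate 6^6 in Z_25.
By repeated squaring (mod 25): 6^{1}≡6, 6^{2}≡11, 6^{4}≡21. Then 6^{6} = 6^{4+2} ≡ 21 × 11 ≡ 6 (mod 25)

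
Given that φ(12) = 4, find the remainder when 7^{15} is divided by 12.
By Euler: 7^{4} ≡ 1 (mod 12) since gcd(7, 12) = 1. 15 = 3×4 + 3. So 7^{15} ≡ 7^{3} ≡ 7 (mod 12)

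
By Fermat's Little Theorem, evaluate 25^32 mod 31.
By Fermat: 25^{30} ≡ 1 (mod 31). So 25^{32} = 25^{30} · 25^{2} ≡ 25^{2} ≡ 5 (mod 31)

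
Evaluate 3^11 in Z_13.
By repeated squaring mod 13: 3^{1}≡3, 3^{2}≡9, 3^{4}≡3, 3^{8}≡9. Then 3^{11} = 3^{8+2+1} ≡ 9 × 9 × 3 ≡ 9 mod 13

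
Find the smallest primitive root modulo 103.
g = 5. Powers: [5, 25, 22, 7, 35, 72, 51, 49, 39, 92, ...] generates all 102 non-zero residues.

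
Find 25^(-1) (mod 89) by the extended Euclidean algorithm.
Extended GCD: 25(-32) + 89(9) = 1. So 25^(-1) ≡ -32 ≡ 57 (mod 89). Verify: 25 × 57 = 1425 ≡ 1 (mod 89)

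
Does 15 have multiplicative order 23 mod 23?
Powers of 15 mod 23: 15^1≡15, 15^2≡18, 15^3≡17, 15^4≡2, 15^5≡7, 15^6≡13, 15^7≡11, 15^8≡4, 15^9≡14, 15^10≡3, 15^11≡22, 15^12≡8, 15^13≡5, 15^14≡6, 15^15≡21, 15^16≡16, 15^17≡10, 15^18≡12, 15^19≡19, 15^20≡9, 15^21≡20, 15^22≡1. Already 15^22≡1, so the order is 22 < 23. No, the actual order is 22.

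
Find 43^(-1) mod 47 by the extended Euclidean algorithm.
Extended GCD: 43(-12) + 47(11) = 1. So 43^(-1) ≡ -12 ≡ 35 mod 47. Verify: 43 × 35 = 1505 ≡ 1 mod 47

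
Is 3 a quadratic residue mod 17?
By Euler's criterion: 3^{8} ≡ 16 (mod 17). Since this equals -1 (≡ 16), 3 is not a QR.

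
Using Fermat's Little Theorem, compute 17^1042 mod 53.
By Fermat: 17^{52} ≡ 1 (mod 53). 1042 ≡ 2 (mod 52). So 17^{1042} ≡ 17^{2} ≡ 24 (mod 53)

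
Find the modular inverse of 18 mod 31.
Since 31 is prime, by Fermat 18^(-1) ≡ 18^{29} ≡ 19 mod 31. Verify: 18 × 19 = 342 ≡ 1 mod 31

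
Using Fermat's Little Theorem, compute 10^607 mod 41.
By Fermat: 10^{40} ≡ 1 (mod 41). 607 ≡ 7 (mod 40). So 10^{607} ≡ 10^{7} ≡ 18 (mod 41)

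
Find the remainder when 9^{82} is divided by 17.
By Fermat: 9^{16} ≡ 1 mod 17. 82 = 5×16 + 2. So 9^{82} ≡ 9^{2} ≡ 13 mod 17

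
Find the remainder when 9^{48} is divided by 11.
By Fermat: 9^{10} ≡ 1 mod 11. 48 = 4×10 + 8. So 9^{48} ≡ 9^{8} ≡ 3 mod 11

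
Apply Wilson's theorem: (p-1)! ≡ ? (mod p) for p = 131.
By Wilson's theorem, (130)! ≡ -1 ≡ 130 (mod 131)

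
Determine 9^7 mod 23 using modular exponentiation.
By repeated squaring mod 23: 9^{1}≡9, 9^{2}≡12, 9^{4}≡6. Then 9^{7} = 9^{4+2+1} ≡ 6 × 12 × 9 ≡ 4 mod 23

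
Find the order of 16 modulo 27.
Powers of 16 mod 27: 16^1≡16, 16^2≡13, 16^3≡19, 16^4≡7, 16^5≡4, 16^6≡10, 16^7≡25, 16^8≡22, 16^9≡1. Order = 9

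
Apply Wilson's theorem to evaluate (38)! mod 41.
(40)! = (38)! × (39) × (40) ≡ -1 (mod 41). So (38)! ≡ -1 × [(40)(39)]^(-1) ≡ 20 (mod 41)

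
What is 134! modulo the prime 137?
(136)! = (134)! × (135) × (136) ≡ -1 mod 137. So (134)! ≡ -1 × [(136)(135)]^(-1) ≡ 68 mod 137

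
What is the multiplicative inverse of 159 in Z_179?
Since 179 is prime, by Fermat 159^(-1) ≡ 159^{177} ≡ 170 mod 179. Verify: 159 × 170 = 27030 ≡ 1 mod 179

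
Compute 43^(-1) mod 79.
Since 79 is prime, by Fermat 43^(-1) ≡ 43^{77} ≡ 68 mod 79. Verify: 43 × 68 = 2924 ≡ 1 mod 79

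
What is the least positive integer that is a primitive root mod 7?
g = 3. Powers: [3, 2, 6, 4, 5, 1] generates all 6 non-zero residues.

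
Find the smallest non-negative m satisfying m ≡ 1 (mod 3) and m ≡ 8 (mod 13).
M = 3 × 13 = 39. M₁ = 13, y₁ ≡ 1 (mod 3). M₂ = 3, y₂ ≡ 9 (mod 13). m = 1×13×1 + 8×3×9 ≡ 34 (mod 39)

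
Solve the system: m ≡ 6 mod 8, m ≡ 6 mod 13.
M = 8 × 13 = 104. M₁ = 13, y₁ ≡ 5 mod 8. M₂ = 8, y₂ ≡ 5 mod 13. m = 6×13×5 + 6×8×5 ≡ 6 mod 104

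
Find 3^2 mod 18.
3^{2} = 9 ≡ 9 mod 18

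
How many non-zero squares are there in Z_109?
For prime 109, there are (p-1)/2 = (109-1)/2 = 54 quadratic residues (excluding 0).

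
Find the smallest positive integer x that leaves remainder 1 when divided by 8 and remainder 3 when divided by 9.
M = 8 × 9 = 72. M₁ = 9, y₁ ≡ 1 mod 8. M₂ = 8, y₂ ≡ 8 mod 9. x = 1×9×1 + 3×8×8 ≡ 57 mod 72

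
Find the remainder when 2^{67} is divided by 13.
By Fermat: 2^{12} ≡ 1 mod 13. 67 = 5×12 + 7. So 2^{67} ≡ 2^{7} ≡ 11 mod 13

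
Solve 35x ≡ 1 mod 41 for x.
Since 41 is prime, by Fermat 35^(-1) ≡ 35^{39} ≡ 34 mod 41. Verify: 35 × 34 = 1190 ≡ 1 mod 41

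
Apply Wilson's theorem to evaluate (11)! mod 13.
(12)! = (11)! × (12) ≡ -1 (mod 13). So (11)! ≡ -1 × (12)^(-1) ≡ (-1)×(-1) = 1 (mod 13)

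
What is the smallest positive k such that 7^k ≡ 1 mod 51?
Powers of 7 mod 51: 7^1≡7, 7^2≡49, 7^3≡37, 7^4≡4, 7^5≡28, 7^6≡43, 7^7≡46, 7^8≡16, 7^9≡10, 7^10≡19, 7^11≡31, 7^12≡13, 7^13≡40, 7^14≡25, 7^15≡22, 7^16≡1. ord_51(7) = 16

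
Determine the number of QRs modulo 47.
The squaring map on Z_47* is 2-to-1, so there are (46)/2 = 23 QRs.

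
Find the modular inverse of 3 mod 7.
Since 7 is prime, by Fermat 3^(-1) ≡ 3^{5} ≡ 5 mod 7. Verify: 3 × 5 = 15 ≡ 1 mod 7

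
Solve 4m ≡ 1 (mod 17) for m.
Since 17 is prime, by Fermat 4^(-1) ≡ 4^{15} ≡ 13 (mod 17). Verify: 4 × 13 = 52 ≡ 1 (mod 17)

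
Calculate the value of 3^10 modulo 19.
By repeated squaring mod 19: 3^{1}≡3, 3^{2}≡9, 3^{4}≡5, 3^{8}≡6. Then 3^{10} = 3^{8+2} ≡ 6 × 9 ≡ 16 mod 19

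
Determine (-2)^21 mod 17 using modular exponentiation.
Using Fermat: (-2)^{16} ≡ 1 (mod 17). 21 ≡ 5 (mod 16). So (-2)^{21} ≡ (-2)^{5} ≡ 2 (mod 17)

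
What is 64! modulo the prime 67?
(66)! = (64)! × (65) × (66) ≡ -1 (mod 67). So (64)! ≡ -1 × [(66)(65)]^(-1) ≡ 33 (mod 67)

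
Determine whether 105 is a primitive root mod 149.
105^{4} ≡ 1 (mod 149) and 4 < 148, so ord_149(105) = 4 ≠ 148 and 105 is not a primitive root.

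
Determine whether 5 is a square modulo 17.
By Euler's criterion: 5^{8} ≡ 16 (mod 17). Since this equals -1 (≡ 16), 5 is not a QR.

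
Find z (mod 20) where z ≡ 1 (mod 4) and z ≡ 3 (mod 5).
M = 4 × 5 = 20. M₁ = 5, y₁ ≡ 1 (mod 4). M₂ = 4, y₂ ≡ 4 (mod 5). z = 1×5×1 + 3×4×4 ≡ 13 (mod 20)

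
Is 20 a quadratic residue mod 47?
By Euler's criterion: 20^{23} ≡ 46 mod 47. Since this equals -1 (≡ 46), 20 is not a QR.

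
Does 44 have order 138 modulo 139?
44^{23} ≡ 1 mod 139 and 23 < 138, so ord_139(44) = 23 ≠ 138 and 44 is not a primitive root.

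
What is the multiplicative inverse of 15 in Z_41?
Since 41 is prime, by Fermat 15^(-1) ≡ 15^{39} ≡ 11 mod 41. Verify: 15 × 11 = 165 ≡ 1 mod 41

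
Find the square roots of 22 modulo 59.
The square roots of 22 mod 59 are 9 and 50. Verify: 9² = 81 ≡ 22 mod 59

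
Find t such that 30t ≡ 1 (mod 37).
Since 37 is prime, by Fermat 30^(-1) ≡ 30^{35} ≡ 21 (mod 37). Verify: 30 × 21 = 630 ≡ 1 (mod 37)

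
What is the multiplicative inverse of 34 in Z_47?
Since 47 is prime, by Fermat 34^(-1) ≡ 34^{45} ≡ 18 (mod 47). Verify: 34 × 18 = 612 ≡ 1 (mod 47)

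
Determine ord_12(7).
Powers of 7 mod 12: 7^1≡7, 7^2≡1. Order = 2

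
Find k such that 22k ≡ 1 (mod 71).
Since 71 is prime, by Fermat 22^(-1) ≡ 22^{69} ≡ 42 (mod 71). Verify: 22 × 42 = 924 ≡ 1 (mod 71)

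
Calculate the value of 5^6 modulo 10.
By repeated squaring (mod 10): 5^{1}≡5, 5^{2}≡5, 5^{4}≡5. Then 5^{6} = 5^{4+2} ≡ 5 × 5 ≡ 5 (mod 10)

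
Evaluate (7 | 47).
(7/47) = 7^{23} mod 47 = 1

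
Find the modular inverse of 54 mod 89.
Since 89 is prime, by Fermat 54^(-1) ≡ 54^{87} ≡ 61 mod 89. Verify: 54 × 61 = 3294 ≡ 1 mod 89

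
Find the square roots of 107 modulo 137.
The square roots of 107 mod 137 are 45 and 92. Verify: 45² = 2025 ≡ 107 mod 137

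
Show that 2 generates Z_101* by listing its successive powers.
2^1, 2^2, ..., 2^{100} mod 101: [2, 4, 8, 16, 32, 64, 27, 54, 7, 14, 28, 56, 11, 22, 44, 88, 75, 49, 98, 95, 89, 77, 53, 5, 10, 20, 40, 80, 59, 17, 34, 68, 35, 70, 39, 78, 55, 9, 18, 36, 72, 43, 86, 71, 41, 82, 63, 25, 50, 100, 99, 97, 93, 85, 69, 37, 74, 47, 94, 87, 73, 45, 90, 79, 57, 13, 26, 52, 3, 6, 12, 24, 48, 96, 91, 81, 61, 21, 42, 84, 67, 33, 66, 31, 62, 23, 46, 92, 83, 65, 29, 58, 15, 30, 60, 19, 38, 76, 51, 1]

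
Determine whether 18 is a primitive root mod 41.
18^{5} ≡ 1 mod 41 and 5 < 40, so ord_41(18) = 5 ≠ 40 and 18 is not a primitive root.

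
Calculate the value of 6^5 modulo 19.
By repeated squaring (mod 19): 6^{1}≡6, 6^{2}≡17, 6^{4}≡4. Then 6^{5} = 6^{4+1} ≡ 4 × 6 ≡ 5 (mod 19)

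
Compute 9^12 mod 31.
By repeated squaring mod 31: 9^{1}≡9, 9^{2}≡19, 9^{4}≡20, 9^{8}≡28. Then 9^{12} = 9^{8+4} ≡ 28 × 20 ≡ 2 mod 31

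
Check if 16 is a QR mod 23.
By Euler's criterion: 16^{11} ≡ 1 mod 23. Since this equals 1, 16 is a QR.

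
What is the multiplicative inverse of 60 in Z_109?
Since 109 is prime, by Fermat 60^(-1) ≡ 60^{107} ≡ 20 (mod 109). Verify: 60 × 20 = 1200 ≡ 1 (mod 109)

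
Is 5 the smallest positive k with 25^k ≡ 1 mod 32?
Powers of 25 mod 32: 25^1≡25, 25^2≡17, 25^3≡9, 25^4≡1. Already 25^4≡1, so the order is 4 < 5. No, the actual order is 4.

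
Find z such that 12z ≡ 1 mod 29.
Since 29 is prime, by Fermat 12^(-1) ≡ 12^{27} ≡ 17 mod 29. Verify: 12 × 17 = 204 ≡ 1 mod 29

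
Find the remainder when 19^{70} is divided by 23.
By Fermat: 19^{22} ≡ 1 mod 23. 70 = 3×22 + 4. So 19^{70} ≡ 19^{4} ≡ 3 mod 23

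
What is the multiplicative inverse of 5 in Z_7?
Since 7 is prime, by Fermat 5^(-1) ≡ 5^{5} ≡ 3 mod 7. Verify: 5 × 3 = 15 ≡ 1 mod 7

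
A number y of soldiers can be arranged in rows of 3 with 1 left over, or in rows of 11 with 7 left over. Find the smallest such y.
M = 3 × 11 = 33. M₁ = 11, y₁ ≡ 2 mod 3. M₂ = 3, y₂ ≡ 4 mod 11. y = 1×11×2 + 7×3×4 ≡ 7 mod 33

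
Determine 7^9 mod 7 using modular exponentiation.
By repeated squaring (mod 7): 7^{1}≡0, 7^{2}≡0, 7^{4}≡0, 7^{8}≡0. Then 7^{9} = 7^{8+1} ≡ 0 × 0 ≡ 0 (mod 7)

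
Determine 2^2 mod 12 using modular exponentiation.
2^{2} = 4 ≡ 4 (mod 12)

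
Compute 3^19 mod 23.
By repeated squaring mod 23: 3^{1}≡3, 3^{2}≡9, 3^{4}≡12, 3^{8}≡6, 3^{16}≡13. Then 3^{19} = 3^{16+2+1} ≡ 13 × 9 × 3 ≡ 6 mod 23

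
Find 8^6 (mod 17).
By repeated squaring (mod 17): 8^{1}≡8, 8^{2}≡13, 8^{4}≡16. Then 8^{6} = 8^{4+2} ≡ 16 × 13 ≡ 4 (mod 17)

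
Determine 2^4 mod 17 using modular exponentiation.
2^{4} = 16 ≡ 16 (mod 17)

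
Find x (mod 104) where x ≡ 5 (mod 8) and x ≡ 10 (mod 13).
M = 8 × 13 = 104. M₁ = 13, y₁ ≡ 5 (mod 8). M₂ = 8, y₂ ≡ 5 (mod 13). x = 5×13×5 + 10×8×5 ≡ 101 (mod 104)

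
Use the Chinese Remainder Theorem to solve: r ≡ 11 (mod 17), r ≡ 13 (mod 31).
M = 17 × 31 = 527. M₁ = 31, y₁ ≡ 11 (mod 17). M₂ = 17, y₂ ≡ 11 (mod 31). r = 11×31×11 + 13×17×11 ≡ 385 (mod 527)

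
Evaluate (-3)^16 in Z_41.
By repeated squaring mod 41: (-3)^{1}≡38, (-3)^{2}≡9, (-3)^{4}≡40, (-3)^{8}≡1, (-3)^{16}≡1. So (-3)^{16} ≡ 1 mod 41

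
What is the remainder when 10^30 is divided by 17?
Using Fermat: 10^{16} ≡ 1 (mod 17). 30 ≡ 14 (mod 16). So 10^{30} ≡ 10^{14} ≡ 8 (mod 17)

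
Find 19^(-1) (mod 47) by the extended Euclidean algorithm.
Extended GCD: 19(5) + 47(-2) = 1. So 19^(-1) ≡ 5 (mod 47). Verify: 19 × 5 = 95 ≡ 1 (mod 47)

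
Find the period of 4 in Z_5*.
Powers of 4 mod 5: 4^1≡4, 4^2≡1. ord_5(4) = 2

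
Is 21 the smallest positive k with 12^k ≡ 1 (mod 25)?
Powers of 12 mod 25: 12^1≡12, 12^2≡19, 12^3≡3, 12^4≡11, 12^5≡7, 12^6≡9, 12^7≡8, 12^8≡21, 12^9≡2, 12^10≡24, 12^11≡13, 12^12≡6, 12^13≡22, 12^14≡14, 12^15≡18, 12^16≡16, 12^17≡17, 12^18≡4, 12^19≡23, 12^20≡1. Already 12^20≡1, so the order is 20 < 21. No, the actual order is 20.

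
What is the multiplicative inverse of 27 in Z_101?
Since 101 is prime, by Fermat 27^(-1) ≡ 27^{99} ≡ 15 (mod 101). Verify: 27 × 15 = 405 ≡ 1 (mod 101)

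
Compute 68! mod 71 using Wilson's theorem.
(70)! = (68)! × (69) × (70) ≡ -1 mod 71. So (68)! ≡ -1 × [(70)(69)]^(-1) ≡ 35 mod 71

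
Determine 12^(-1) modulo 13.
Since 13 is prime, by Fermat 12^(-1) ≡ 12^{11} ≡ 12 mod 13. Verify: 12 × 12 = 144 ≡ 1 mod 13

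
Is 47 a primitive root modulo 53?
47^{13} ≡ 1 mod 53 and 13 < 52, so ord_53(47) = 13 ≠ 52 and 47 is not a primitive root.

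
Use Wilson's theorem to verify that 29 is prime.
(28)! mod 29 = 28. Since this equals -1 mod 29, Wilson confirms 29 is prime.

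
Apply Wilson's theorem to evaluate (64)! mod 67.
(66)! = (64)! × (65) × (66) ≡ -1 mod 67. So (64)! ≡ -1 × [(66)(65)]^(-1) ≡ 33 mod 67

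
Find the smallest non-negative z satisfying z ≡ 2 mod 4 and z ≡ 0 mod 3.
M = 4 × 3 = 12. M₁ = 3, y₁ ≡ 3 mod 4. M₂ = 4, y₂ ≡ 1 mod 3. z = 2×3×3 + 0×4×1 ≡ 6 mod 12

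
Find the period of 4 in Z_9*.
Powers of 4 mod 9: 4^1≡4, 4^2≡7, 4^3≡1. Order = 3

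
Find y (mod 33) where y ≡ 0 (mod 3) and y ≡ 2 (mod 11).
M = 3 × 11 = 33. M₁ = 11, y₁ ≡ 2 (mod 3). M₂ = 3, y₂ ≡ 4 (mod 11). y = 0×11×2 + 2×3×4 ≡ 24 (mod 33)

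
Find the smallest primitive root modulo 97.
g = 5. For each prime q|96: 5^{48}≡96, 5^{32}≡35, none ≡ 1, so ord_97(5) = 96 and 5 is a primitive root.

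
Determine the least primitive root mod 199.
g = 3. For each prime q|198: 3^{99}≡198, 3^{66}≡106, 3^{18}≡125, none ≡ 1, so ord_199(3) = 198 and 3 is a primitive root.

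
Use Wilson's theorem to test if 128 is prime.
(127)! mod 128 = 0. Since 0 ≢ -1 (mod 128), 128 is not prime.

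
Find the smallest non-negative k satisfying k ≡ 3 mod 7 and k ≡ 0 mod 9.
M = 7 × 9 = 63. M₁ = 9, y₁ ≡ 4 mod 7. M₂ = 7, y₂ ≡ 4 mod 9. k = 3×9×4 + 0×7×4 ≡ 45 mod 63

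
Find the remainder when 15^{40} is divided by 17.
By Fermat: 15^{16} ≡ 1 mod 17. 40 = 2×16 + 8. So 15^{40} ≡ 15^{8} ≡ 1 mod 17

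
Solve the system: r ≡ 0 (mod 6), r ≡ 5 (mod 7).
M = 6 × 7 = 42. M₁ = 7, y₁ ≡ 1 (mod 6). M₂ = 6, y₂ ≡ 6 (mod 7). r = 0×7×1 + 5×6×6 ≡ 12 (mod 42)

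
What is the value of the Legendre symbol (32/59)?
(32/59) = 32^{29} mod 59 = -1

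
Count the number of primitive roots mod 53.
A prime p has φ(p-1) primitive roots; here φ(52) = 24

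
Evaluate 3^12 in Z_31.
By repeated squaring mod 31: 3^{1}≡3, 3^{2}≡9, 3^{4}≡19, 3^{8}≡20. Then 3^{12} = 3^{8+4} ≡ 20 × 19 ≡ 8 mod 31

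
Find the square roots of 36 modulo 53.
The square roots of 36 mod 53 are 47 and 6. Verify: 47² = 2209 ≡ 36 (mod 53)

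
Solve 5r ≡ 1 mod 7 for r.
Since 7 is prime, by Fermat 5^(-1) ≡ 5^{5} ≡ 3 mod 7. Verify: 5 × 3 = 15 ≡ 1 mod 7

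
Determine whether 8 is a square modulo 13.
By Euler's criterion: 8^{6} ≡ 12 (mod 13). Since this equals -1 (≡ 12), 8 is not a QR.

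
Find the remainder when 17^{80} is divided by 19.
By Fermat: 17^{18} ≡ 1 mod 19. 80 = 4×18 + 8. So 17^{80} ≡ 17^{8} ≡ 9 mod 19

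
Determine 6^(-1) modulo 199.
Since 199 is prime, by Fermat 6^(-1) ≡ 6^{197} ≡ 166 mod 199. Verify: 6 × 166 = 996 ≡ 1 mod 199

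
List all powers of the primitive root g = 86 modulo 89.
86^1, 86^2, ..., 86^{88} mod 89: [86, 9, 62, 81, 24, 17, 38, 64, 75, 42, 52, 22, 23, 20, 29, 2, 83, 18, 35, 73, 48, 34, 76, 39, 61, 84, 15, 44, 46, 40, 58, 4, 77, 36, 70, 57, 7, 68, 63, 78, 33, 79, 30, 88, 3, 80, 27, 8, 65, 72, 51, 25, 14, 47, 37, 67, 66, 69, 60, 87, 6, 71, 54, 16, 41, 55, 13, 50, 28, 5, 74, 45, 43, 49, 31, 85, 12, 53, 19, 32, 82, 21, 26, 11, 56, 10, 59, 1]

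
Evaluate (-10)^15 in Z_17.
By repeated squaring (mod 17): (-10)^{1}≡7, (-10)^{2}≡15, (-10)^{4}≡4, (-10)^{8}≡16. Then (-10)^{15} = (-10)^{8+4+2+1} ≡ 16 × 4 × 15 × 7 ≡ 5 (mod 17)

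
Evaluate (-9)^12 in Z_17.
By repeated squaring mod 17: (-9)^{1}≡8, (-9)^{2}≡13, (-9)^{4}≡16, (-9)^{8}≡1. Then (-9)^{12} = (-9)^{8+4} ≡ 1 × 16 ≡ 16 mod 17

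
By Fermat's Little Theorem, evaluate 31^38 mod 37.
By Fermat: 31^{36} ≡ 1 mod 37. So 31^{38} = 31^{36} · 31^{2} ≡ 31^{2} ≡ 36 mod 37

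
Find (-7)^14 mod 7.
By repeated squaring mod 7: (-7)^{1}≡0, (-7)^{2}≡0, (-7)^{4}≡0, (-7)^{8}≡0. Then (-7)^{14} = (-7)^{8+4+2} ≡ 0 × 0 × 0 ≡ 0 mod 7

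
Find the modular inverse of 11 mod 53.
Since 53 is prime, by Fermat 11^(-1) ≡ 11^{51} ≡ 29 (mod 53). Verify: 11 × 29 = 319 ≡ 1 (mod 53)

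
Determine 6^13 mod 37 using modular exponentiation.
By repeated squaring (mod 37): 6^{1}≡6, 6^{2}≡36, 6^{4}≡1, 6^{8}≡1. Then 6^{13} = 6^{8+4+1} ≡ 1 × 1 × 6 ≡ 6 (mod 37)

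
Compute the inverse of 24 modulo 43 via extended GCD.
Extended GCD: 24(9) + 43(-5) = 1. So 24^(-1) ≡ 9 mod 43. Verify: 24 × 9 = 216 ≡ 1 mod 43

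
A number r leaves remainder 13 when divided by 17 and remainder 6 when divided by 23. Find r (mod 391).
M = 17 × 23 = 391. M₁ = 23, y₁ ≡ 3 (mod 17). M₂ = 17, y₂ ≡ 19 (mod 23). r = 13×23×3 + 6×17×19 ≡ 98 (mod 391)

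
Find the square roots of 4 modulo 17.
The square roots of 4 mod 17 are 2 and 15. Verify: 2² = 4 ≡ 4 mod 17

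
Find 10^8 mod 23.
By repeated squaring mod 23: 10^{1}≡10, 10^{2}≡8, 10^{4}≡18, 10^{8}≡2. So 10^{8} ≡ 2 mod 23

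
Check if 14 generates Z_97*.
ord_97(14) divides 96. For each prime q|96: 14^{48}≡96, 14^{32}≡61, none ≡ 1. So 14 has order 96 and is a primitive root mod 97.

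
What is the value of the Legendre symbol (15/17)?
(15/17) = 15^{8} mod 17 = 1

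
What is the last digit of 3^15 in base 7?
Using Fermat: 3^{6} ≡ 1 (mod 7). 15 ≡ 3 (mod 6). So 3^{15} ≡ 3^{3} ≡ 6 (mod 7)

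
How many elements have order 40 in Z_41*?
There are φ(41-1) = φ(40) = 16 primitive roots modulo 41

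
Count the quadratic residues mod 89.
The squaring map on Z_89* is 2-to-1, so there are (88)/2 = 44 QRs.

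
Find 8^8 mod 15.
By repeated squaring mod 15: 8^{1}≡8, 8^{2}≡4, 8^{4}≡1, 8^{8}≡1. So 8^{8} ≡ 1 mod 15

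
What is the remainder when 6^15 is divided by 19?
By repeated squaring (mod 19): 6^{1}≡6, 6^{2}≡17, 6^{4}≡4, 6^{8}≡16. Then 6^{15} = 6^{8+4+2+1} ≡ 16 × 4 × 17 × 6 ≡ 11 (mod 19)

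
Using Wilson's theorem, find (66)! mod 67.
By Wilson's theorem, (66)! ≡ -1 ≡ 66 mod 67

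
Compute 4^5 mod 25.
By repeated squaring mod 25: 4^{1}≡4, 4^{2}≡16, 4^{4}≡6. Then 4^{5} = 4^{4+1} ≡ 6 × 4 ≡ 24 mod 25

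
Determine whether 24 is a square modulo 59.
By Euler's criterion: 24^{29} ≡ 58 mod 59. Since this equals -1 (≡ 58), 24 is not a QR.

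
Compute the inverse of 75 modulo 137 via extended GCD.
Extended GCD: 75(-42) + 137(23) = 1. So 75^(-1) ≡ -42 ≡ 95 (mod 137). Verify: 75 × 95 = 7125 ≡ 1 (mod 137)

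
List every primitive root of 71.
There are φ(70) = 24 primitive roots mod 71: {7, 11, 13, 21, 22, 28, 31, 33, 35, 42, 44, 47, 52, 53, 55, 56, 59, 61, 62, 63, 65, 67, 68, 69}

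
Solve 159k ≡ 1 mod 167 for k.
Since 167 is prime, by Fermat 159^(-1) ≡ 159^{165} ≡ 146 mod 167. Verify: 159 × 146 = 23214 ≡ 1 mod 167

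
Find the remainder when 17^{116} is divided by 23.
By Fermat: 17^{22} ≡ 1 mod 23. 116 = 5×22 + 6. So 17^{116} ≡ 17^{6} ≡ 12 mod 23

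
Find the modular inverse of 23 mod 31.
Since 31 is prime, by Fermat 23^(-1) ≡ 23^{29} ≡ 27 (mod 31). Verify: 23 × 27 = 621 ≡ 1 (mod 31)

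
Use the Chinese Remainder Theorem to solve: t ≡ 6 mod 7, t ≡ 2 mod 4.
M = 7 × 4 = 28. M₁ = 4, y₁ ≡ 2 mod 7. M₂ = 7, y₂ ≡ 3 mod 4. t = 6×4×2 + 2×7×3 ≡ 6 mod 28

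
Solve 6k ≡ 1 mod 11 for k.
Since 11 is prime, by Fermat 6^(-1) ≡ 6^{9} ≡ 2 mod 11. Verify: 6 × 2 = 12 ≡ 1 mod 11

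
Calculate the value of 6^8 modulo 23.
By repeated squaring (mod 23): 6^{1}≡6, 6^{2}≡13, 6^{4}≡8, 6^{8}≡18. So 6^{8} ≡ 18 (mod 23)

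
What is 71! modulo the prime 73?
(72)! = (71)! × (72) ≡ -1 mod 73. So (71)! ≡ -1 × (72)^(-1) ≡ (-1)×(-1) = 1 mod 73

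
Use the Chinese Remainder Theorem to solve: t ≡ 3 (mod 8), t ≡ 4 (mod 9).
M = 8 × 9 = 72. M₁ = 9, y₁ ≡ 1 (mod 8). M₂ = 8, y₂ ≡ 8 (mod 9). t = 3×9×1 + 4×8×8 ≡ 67 (mod 72)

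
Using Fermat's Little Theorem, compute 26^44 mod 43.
By Fermat: 26^{42} ≡ 1 mod 43. So 26^{44} = 26^{42} · 26^{2} ≡ 26^{2} ≡ 31 mod 43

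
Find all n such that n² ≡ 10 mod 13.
The square roots of 10 mod 13 are 7 and 6. Verify: 7² = 49 ≡ 10 mod 13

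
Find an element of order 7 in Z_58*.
7 has order 7 mod 58 since 7^{7} ≡ 1 (mod 58) and no smaller power works.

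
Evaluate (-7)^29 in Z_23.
Using Fermat: (-7)^{22} ≡ 1 mod 23. 29 ≡ 7 mod 22. So (-7)^{29} ≡ (-7)^{7} ≡ 18 mod 23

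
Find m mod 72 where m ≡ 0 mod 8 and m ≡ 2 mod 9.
M = 8 × 9 = 72. M₁ = 9, y₁ ≡ 1 mod 8. M₂ = 8, y₂ ≡ 8 mod 9. m = 0×9×1 + 2×8×8 ≡ 56 mod 72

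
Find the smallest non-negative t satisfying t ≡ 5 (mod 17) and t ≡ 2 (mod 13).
M = 17 × 13 = 221. M₁ = 13, y₁ ≡ 4 (mod 17). M₂ = 17, y₂ ≡ 10 (mod 13). t = 5×13×4 + 2×17×10 ≡ 158 (mod 221)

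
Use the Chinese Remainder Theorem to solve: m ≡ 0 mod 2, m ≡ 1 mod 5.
M = 2 × 5 = 10. M₁ = 5, y₁ ≡ 1 mod 2. M₂ = 2, y₂ ≡ 3 mod 5. m = 0×5×1 + 1×2×3 ≡ 6 mod 10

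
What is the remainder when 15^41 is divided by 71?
By repeated squaring mod 71: 15^{1}≡15, 15^{2}≡12, 15^{4}≡2, 15^{8}≡4, 15^{16}≡16, 15^{32}≡43. Then 15^{41} = 15^{32+8+1} ≡ 43 × 4 × 15 ≡ 24 mod 71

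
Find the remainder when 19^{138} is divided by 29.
By Fermat: 19^{28} ≡ 1 (mod 29). 138 = 4×28 + 26. So 19^{138} ≡ 19^{26} ≡ 9 (mod 29)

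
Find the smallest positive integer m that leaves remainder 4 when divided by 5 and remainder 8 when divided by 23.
M = 5 × 23 = 115. M₁ = 23, y₁ ≡ 2 (mod 5). M₂ = 5, y₂ ≡ 14 (mod 23). m = 4×23×2 + 8×5×14 ≡ 54 (mod 115)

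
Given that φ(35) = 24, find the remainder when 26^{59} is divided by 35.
By Euler: 26^{24} ≡ 1 mod 35 since gcd(26, 35) = 1. 59 = 2×24 + 11. So 26^{59} ≡ 26^{11} ≡ 31 mod 35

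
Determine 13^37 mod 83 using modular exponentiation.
By repeated squaring mod 83: 13^{1}≡13, 13^{2}≡3, 13^{4}≡9, 13^{8}≡81, 13^{16}≡4, 13^{32}≡16. Then 13^{37} = 13^{32+4+1} ≡ 16 × 9 × 13 ≡ 46 mod 83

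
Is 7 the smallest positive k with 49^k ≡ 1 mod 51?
Powers of 49 mod 51: 49^1≡49, 49^2≡4, 49^3≡43, 49^4≡16, 49^5≡19, 49^6≡13, 49^7≡25, 49^8≡1. 49^7≡25≢1, so ord ≠ 7. No, the actual order is 8.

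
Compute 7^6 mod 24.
By repeated squaring mod 24: 7^{1}≡7, 7^{2}≡1, 7^{4}≡1. Then 7^{6} = 7^{4+2} ≡ 1 × 1 ≡ 1 mod 24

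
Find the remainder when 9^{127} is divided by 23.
By Fermat: 9^{22} ≡ 1 mod 23. 127 = 5×22 + 17. So 9^{127} ≡ 9^{17} ≡ 3 mod 23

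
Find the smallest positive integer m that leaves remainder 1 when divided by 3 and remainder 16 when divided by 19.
M = 3 × 19 = 57. M₁ = 19, y₁ ≡ 1 (mod 3). M₂ = 3, y₂ ≡ 13 (mod 19). m = 1×19×1 + 16×3×13 ≡ 16 (mod 57)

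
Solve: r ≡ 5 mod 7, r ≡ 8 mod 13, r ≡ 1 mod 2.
M = 7 × 13 × 2 = 182. M₁ = 26, y₁ ≡ 3 mod 7. M₂ = 14, y₂ ≡ 1 mod 13. M₃ = 91, y₃ ≡ 1 mod 2. r = 5×26×3 + 8×14×1 + 1×91×1 ≡ 47 mod 182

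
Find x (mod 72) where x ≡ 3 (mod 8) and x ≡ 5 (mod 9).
M = 8 × 9 = 72. M₁ = 9, y₁ ≡ 1 (mod 8). M₂ = 8, y₂ ≡ 8 (mod 9). x = 3×9×1 + 5×8×8 ≡ 59 (mod 72)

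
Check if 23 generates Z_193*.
23^{32} ≡ 1 (mod 193) and 32 < 192, so ord_193(23) = 32 ≠ 192 and 23 is not a primitive root.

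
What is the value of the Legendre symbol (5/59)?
(5/59) = 5^{29} mod 59 = 1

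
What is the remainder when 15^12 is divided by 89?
By repeated squaring mod 89: 15^{1}≡15, 15^{2}≡47, 15^{4}≡73, 15^{8}≡78. Then 15^{12} = 15^{8+4} ≡ 78 × 73 ≡ 87 mod 89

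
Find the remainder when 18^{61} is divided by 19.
By Fermat: 18^{18} ≡ 1 mod 19. 61 = 3×18 + 7. So 18^{61} ≡ 18^{7} ≡ 18 mod 19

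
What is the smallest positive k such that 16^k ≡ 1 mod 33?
Powers of 16 mod 33: 16^1≡16, 16^2≡25, 16^3≡4, 16^4≡31, 16^5≡1. Order = 5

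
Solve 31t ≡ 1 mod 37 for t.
Since 37 is prime, by Fermat 31^(-1) ≡ 31^{35} ≡ 6 mod 37. Verify: 31 × 6 = 186 ≡ 1 mod 37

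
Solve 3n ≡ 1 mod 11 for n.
Since 11 is prime, by Fermat 3^(-1) ≡ 3^{9} ≡ 4 mod 11. Verify: 3 × 4 = 12 ≡ 1 mod 11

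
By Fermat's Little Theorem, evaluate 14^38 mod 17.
By Fermat: 14^{16} ≡ 1 mod 17. 38 = 2×16 + 6. So 14^{38} ≡ 14^{6} ≡ 15 mod 17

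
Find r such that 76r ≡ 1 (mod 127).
Since 127 is prime, by Fermat 76^(-1) ≡ 76^{125} ≡ 122 (mod 127). Verify: 76 × 122 = 9272 ≡ 1 (mod 127)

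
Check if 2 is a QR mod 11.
By Euler's criterion: 2^{5} ≡ 10 (mod 11). Since this equals -1 (≡ 10), 2 is not a QR.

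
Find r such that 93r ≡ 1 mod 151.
Since 151 is prime, by Fermat 93^(-1) ≡ 93^{149} ≡ 13 mod 151. Verify: 93 × 13 = 1209 ≡ 1 mod 151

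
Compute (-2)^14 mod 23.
By repeated squaring (mod 23): (-2)^{1}≡21, (-2)^{2}≡4, (-2)^{4}≡16, (-2)^{8}≡3. Then (-2)^{14} = (-2)^{8+4+2} ≡ 3 × 16 × 4 ≡ 8 (mod 23)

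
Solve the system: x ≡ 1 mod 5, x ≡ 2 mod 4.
M = 5 × 4 = 20. M₁ = 4, y₁ ≡ 4 mod 5. M₂ = 5, y₂ ≡ 1 mod 4. x = 1×4×4 + 2×5×1 ≡ 6 mod 20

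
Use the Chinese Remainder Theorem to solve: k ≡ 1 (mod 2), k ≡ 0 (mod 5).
M = 2 × 5 = 10. M₁ = 5, y₁ ≡ 1 (mod 2). M₂ = 2, y₂ ≡ 3 (mod 5). k = 1×5×1 + 0×2×3 ≡ 5 (mod 10)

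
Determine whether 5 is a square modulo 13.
By Euler's criterion: 5^{6} ≡ 12 mod 13. Since this equals -1 (≡ 12), 5 is not a QR.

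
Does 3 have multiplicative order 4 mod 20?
Powers of 3 mod 20: 3^1≡3, 3^2≡9, 3^3≡7, 3^4≡1. First k with 3^k≡1 is k=4. Yes, ord_20(3) = 4.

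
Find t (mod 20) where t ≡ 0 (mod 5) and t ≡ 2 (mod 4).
M = 5 × 4 = 20. M₁ = 4, y₁ ≡ 4 (mod 5). M₂ = 5, y₂ ≡ 1 (mod 4). t = 0×4×4 + 2×5×1 ≡ 10 (mod 20)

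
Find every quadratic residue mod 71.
Squares in Z_71*: {1, 2, 3, 4, 5, 6, 8, 9, 10, 12, 15, 16, 18, 19, 20, 24, 25, 27, 29, 30, 32, 36, 37, 38, 40, 43, 45, 48, 49, 50, 54, 57, 58, 60, 64}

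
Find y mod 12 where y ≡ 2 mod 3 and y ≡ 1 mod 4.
M = 3 × 4 = 12. M₁ = 4, y₁ ≡ 1 mod 3. M₂ = 3, y₂ ≡ 3 mod 4. y = 2×4×1 + 1×3×3 ≡ 5 mod 12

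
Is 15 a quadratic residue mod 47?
By Euler's criterion: 15^{23} ≡ 46 mod 47. Since this equals -1 (≡ 46), 15 is not a QR.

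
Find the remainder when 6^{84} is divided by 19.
By Fermat: 6^{18} ≡ 1 mod 19. 84 = 4×18 + 12. So 6^{84} ≡ 6^{12} ≡ 7 mod 19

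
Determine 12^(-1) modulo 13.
Since 13 is prime, by Fermat 12^(-1) ≡ 12^{11} ≡ 12 (mod 13). Verify: 12 × 12 = 144 ≡ 1 (mod 13)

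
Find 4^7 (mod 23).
By repeated squaring (mod 23): 4^{1}≡4, 4^{2}≡16, 4^{4}≡3. Then 4^{7} = 4^{4+2+1} ≡ 3 × 16 × 4 ≡ 8 (mod 23)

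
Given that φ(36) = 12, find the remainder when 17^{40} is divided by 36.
By Euler: 17^{12} ≡ 1 (mod 36) since gcd(17, 36) = 1. 40 = 3×12 + 4. So 17^{40} ≡ 17^{4} ≡ 1 (mod 36)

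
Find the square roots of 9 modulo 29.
The square roots of 9 mod 29 are 26 and 3. Verify: 26² = 676 ≡ 9 (mod 29)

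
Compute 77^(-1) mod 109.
Since 109 is prime, by Fermat 77^(-1) ≡ 77^{107} ≡ 17 mod 109. Verify: 77 × 17 = 1309 ≡ 1 mod 109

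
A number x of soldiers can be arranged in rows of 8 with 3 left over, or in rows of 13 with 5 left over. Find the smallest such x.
M = 8 × 13 = 104. M₁ = 13, y₁ ≡ 5 mod 8. M₂ = 8, y₂ ≡ 5 mod 13. x = 3×13×5 + 5×8×5 ≡ 83 mod 104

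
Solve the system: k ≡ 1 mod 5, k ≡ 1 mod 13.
M = 5 × 13 = 65. M₁ = 13, y₁ ≡ 2 mod 5. M₂ = 5, y₂ ≡ 8 mod 13. k = 1×13×2 + 1×5×8 ≡ 1 mod 65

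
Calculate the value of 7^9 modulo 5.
Using Fermat: 7^{4} ≡ 1 mod 5. 9 ≡ 1 mod 4. So 7^{9} ≡ 7^{1} ≡ 2 mod 5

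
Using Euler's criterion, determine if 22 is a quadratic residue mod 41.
By Euler's criterion: 22^{20} ≡ 40 (mod 41). Since this equals -1 (≡ 40), 22 is not a QR.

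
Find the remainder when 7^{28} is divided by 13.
By Fermat: 7^{12} ≡ 1 mod 13. 28 = 2×12 + 4. So 7^{28} ≡ 7^{4} ≡ 9 mod 13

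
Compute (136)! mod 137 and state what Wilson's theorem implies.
(136)! mod 137 = 136. Since this equals -1 (mod 137), Wilson confirms 137 is prime.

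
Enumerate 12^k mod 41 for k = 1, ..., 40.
12^1, 12^2, ..., 12^{40} mod 41: [12, 21, 6, 31, 3, 36, 22, 18, 11, 9, 26, 25, 13, 33, 27, 37, 34, 39, 17, 40, 29, 20, 35, 10, 38, 5, 19, 23, 30, 32, 15, 16, 28, 8, 14, 4, 7, 2, 24, 1]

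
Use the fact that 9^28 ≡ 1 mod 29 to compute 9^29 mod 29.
By Fermat: 9^{28} ≡ 1 mod 29. So 9^{29} = 9^{28} · 9^{1} ≡ 9^{1} ≡ 9 mod 29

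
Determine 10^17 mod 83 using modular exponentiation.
By repeated squaring mod 83: 10^{1}≡10, 10^{2}≡17, 10^{4}≡40, 10^{8}≡23, 10^{16}≡31. Then 10^{17} = 10^{16+1} ≡ 31 × 10 ≡ 61 mod 83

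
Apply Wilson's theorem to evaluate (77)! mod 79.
(78)! = (77)! × (78) ≡ -1 mod 79. So (77)! ≡ -1 × (78)^(-1) ≡ (-1)×(-1) = 1 mod 79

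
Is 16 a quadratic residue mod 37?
By Euler's criterion: 16^{18} ≡ 1 mod 37. Since this equals 1, 16 is a QR.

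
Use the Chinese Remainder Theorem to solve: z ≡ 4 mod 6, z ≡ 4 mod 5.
M = 6 × 5 = 30. M₁ = 5, y₁ ≡ 5 mod 6. M₂ = 6, y₂ ≡ 1 mod 5. z = 4×5×5 + 4×6×1 ≡ 4 mod 30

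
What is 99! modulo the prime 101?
(100)! = (99)! × (100) ≡ -1 mod 101. So (99)! ≡ -1 × (100)^(-1) ≡ (-1)×(-1) = 1 mod 101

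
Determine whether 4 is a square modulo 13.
By Euler's criterion: 4^{6} ≡ 1 mod 13. Since this equals 1, 4 is a QR.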